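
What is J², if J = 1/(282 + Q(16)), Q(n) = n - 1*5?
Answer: 1/85849 ≈ 1.1648e-5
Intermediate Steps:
Q(n) = -5 + n (Q(n) = n - 5 = -5 + n)
J = 1/293 (J = 1/(282 + (-5 + 16)) = 1/(282 + 11) = 1/293 ≈ 0.0034130)
J² = (1/293)² = 1/85849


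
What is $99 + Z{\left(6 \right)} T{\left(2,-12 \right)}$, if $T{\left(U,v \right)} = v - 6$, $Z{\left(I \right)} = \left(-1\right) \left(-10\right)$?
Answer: $-81$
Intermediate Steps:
$Z{\left(I \right)} = 10$
$T{\left(U,v \right)} = -6 + v$
$99 + Z{\left(6 \right)} T{\left(2,-12 \right)} = 99 + 10 \left(-6 - 12\right) = 99 + 10 \left(-18\right) = 99 - 180 = -81$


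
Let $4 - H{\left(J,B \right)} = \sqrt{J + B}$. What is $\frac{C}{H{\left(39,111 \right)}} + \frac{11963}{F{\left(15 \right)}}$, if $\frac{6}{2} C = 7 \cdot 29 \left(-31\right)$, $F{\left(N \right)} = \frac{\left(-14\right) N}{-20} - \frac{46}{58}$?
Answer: $\frac{146550572}{113163} + \frac{31465 \sqrt{6}}{402} \approx 1486.8$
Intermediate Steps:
$H{\left(J,B \right)} = 4 - \sqrt{B + J}$ ($H{\left(J,B \right)} = 4 - \sqrt{J + B} = 4 - \sqrt{B + J}$)
$F{\left(N \right)} = - \frac{23}{29} + \frac{7 N}{10}$ ($F{\left(N \right)} = - 14 N \left(- \frac{1}{20}\right) - \frac{23}{29} = \frac{7 N}{10} - \frac{23}{29} = - \frac{23}{29} + \frac{7 N}{10}$)
$C = - \frac{6293}{3}$ ($C = \frac{7 \cdot 29 \left(-31\right)}{3} = \frac{203 \left(-31\right)}{3} = \frac{1}{3} \left(-6293\right) = - \frac{6293}{3} \approx -2097.7$)
$\frac{C}{H{\left(39,111 \right)}} + \frac{11963}{F{\left(15 \right)}} = - \frac{6293}{3 \left(4 - \sqrt{111 + 39}\right)} + \frac{11963}{- \frac{23}{29} + \frac{7}{10} \cdot 15} = - \frac{6293}{3 \left(4 - \sqrt{150}\right)} + \frac{11963}{- \frac{23}{29} + \frac{21}{2}} = - \frac{6293}{3 \left(4 - 5 \sqrt{6}\right)} + \frac{11963}{\frac{563}{58}} = - \frac{6293}{3 \left(4 - 5 \sqrt{6}\right)} + 11963 \cdot \frac{58}{563} = - \frac{6293}{3 \left(4 - 5 \sqrt{6}\right)} + \frac{693854}{563} = \frac{693854}{563} - \frac{6293}{3 \left(4 - 5 \sqrt{6}\right)}$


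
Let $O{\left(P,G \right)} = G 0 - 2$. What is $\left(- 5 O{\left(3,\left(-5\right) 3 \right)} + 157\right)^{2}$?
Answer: $27889$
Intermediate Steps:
$O{\left(P,G \right)} = -2$ ($O{\left(P,G \right)} = 0 - 2 = -2$)
$\left(- 5 O{\left(3,\left(-5\right) 3 \right)} + 157\right)^{2} = \left(\left(-5\right) \left(-2\right) + 157\right)^{2} = \left(10 + 157\right)^{2} = 167^{2} = 27889$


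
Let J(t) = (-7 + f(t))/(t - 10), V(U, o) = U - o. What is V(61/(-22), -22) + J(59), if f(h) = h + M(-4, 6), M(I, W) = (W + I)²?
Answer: 3137/154 ≈ 20.370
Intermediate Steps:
M(I, W) = (I + W)²
f(h) = 4 + h (f(h) = h + (-4 + 6)² = h + 2² = h + 4 = 4 + h)
J(t) = (-3 + t)/(-10 + t) (J(t) = (-7 + (4 + t))/(t - 10) = (-3 + t)/(-10 + t))
V(61/(-22), -22) + J(59) = (61/(-22) - 1*(-22)) + (-3 + 59)/(-10 + 59) = (61*(-1/22) + 22) + 56/49 = (-61/22 + 22) + (1/49)*56 = 423/22 + 8/7 = 3137/154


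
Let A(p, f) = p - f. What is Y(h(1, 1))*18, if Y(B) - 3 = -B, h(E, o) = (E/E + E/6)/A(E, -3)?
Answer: 195/4 ≈ 48.750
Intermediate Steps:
h(E, o) = (1 + E/6)/(3 + E) (h(E, o) = (E/E + E/6)/(E - 1*(-3)) = (1 + E*(⅙))/(E + 3) = (1 + E/6)/(3 + E))
Y(B) = 3 - B
Y(h(1, 1))*18 = (3 - (6 + 1)/(6*(3 + 1)))*18 = (3 - 7/(6*4))*18 = (3 - 1*7/24)*18 = (3 - 7/24)*18 = (65/24)*18 = 195/4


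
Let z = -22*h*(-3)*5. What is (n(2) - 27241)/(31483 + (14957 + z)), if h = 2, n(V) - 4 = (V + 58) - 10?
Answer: -27187/47100 ≈ -0.57722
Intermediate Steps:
n(V) = 52 + V (n(V) = 4 + ((V + 58) - 10) = 4 + ((58 + V) - 10) = 4 + (48 + V) = 52 + V)
z = 660 (z = -22*2*(-3)*5 = -(-132)*5 = -22*(-30) = 660)
(n(2) - 27241)/(31483 + (14957 + z)) = ((52 + 2) - 27241)/(31483 + (14957 + 660)) = (54 - 27241)/(31483 + 15617) = -27187/47100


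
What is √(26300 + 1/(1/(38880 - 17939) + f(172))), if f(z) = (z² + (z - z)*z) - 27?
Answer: √10075608572114734920058/618953138 ≈ 162.17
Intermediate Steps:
f(z) = -27 + z² (f(z) = (z² + 0*z) - 27 = (z² + 0) - 27 = z² - 27 = -27 + z²)
√(26300 + 1/(1/(38880 - 17939) + f(172))) = √(26300 + 1/(1/(38880 - 17939) + (-27 + 172²))) = √(26300 + 1/(1/20941 + (-27 + 29584))) = √(26300 + 1/(1/20941 + 29557)) = √(26300 + 1/(618953138/20941)) = √(26300 + 20941/618953138) = √(16278467550341/618953138) = √10075608572114734920058/618953138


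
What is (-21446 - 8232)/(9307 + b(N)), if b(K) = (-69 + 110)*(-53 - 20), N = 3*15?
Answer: -1349/287 ≈ -4.7003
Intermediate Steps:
N = 45
b(K) = -2993 (b(K) = 41*(-73) = -2993)
(-21446 - 8232)/(9307 + b(N)) = (-21446 - 8232)/(9307 - 2993) = -29678/6314 = -29678*1/6314 = -1349/287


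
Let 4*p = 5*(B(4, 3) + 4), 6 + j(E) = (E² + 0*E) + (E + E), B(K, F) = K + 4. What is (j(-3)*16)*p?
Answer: -720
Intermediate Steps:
B(K, F) = 4 + K
j(E) = -6 + E² + 2*E (j(E) = -6 + ((E² + 0*E) + (E + E)) = -6 + ((E² + 0) + 2*E) = -6 + (E² + 2*E) = -6 + E² + 2*E)
p = 15 (p = (5*((4 + 4) + 4))/4 = (5*(8 + 4))/4 = (5*12)/4 = (¼)*60 = 15)
(j(-3)*16)*p = ((-6 + (-3)² + 2*(-3))*16)*15 = ((-6 + 9 - 6)*16)*15 = -3*16*15 = -48*15 = -720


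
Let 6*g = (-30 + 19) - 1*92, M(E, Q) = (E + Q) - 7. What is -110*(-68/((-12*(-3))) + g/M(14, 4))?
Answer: 3415/9 ≈ 379.44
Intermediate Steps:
M(E, Q) = -7 + E + Q
g = -103/6 (g = ((-30 + 19) - 1*92)/6 = (-11 - 92)/6 = (⅙)*(-103) = -103/6 ≈ -17.167)
-110*(-68/((-12*(-3))) + g/M(14, 4)) = -110*(-68/((-12*(-3))) - 103/(6*(-7 + 14 + 4))) = -110*(-68/36 - 103/6/11) = -110*(-68*1/36 - 103/6*1/11) = -110*(-17/9 - 103/66) = -110*(-683/198) = 3415/9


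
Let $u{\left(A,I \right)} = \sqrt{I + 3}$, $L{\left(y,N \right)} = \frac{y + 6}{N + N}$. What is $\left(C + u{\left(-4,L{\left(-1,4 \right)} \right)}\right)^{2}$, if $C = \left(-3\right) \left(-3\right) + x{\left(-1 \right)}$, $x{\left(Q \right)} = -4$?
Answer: $\frac{\left(20 + \sqrt{58}\right)^{2}}{16} \approx 47.664$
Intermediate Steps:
$L{\left(y,N \right)} = \frac{6 + y}{2 N}$
$u{\left(A,I \right)} = \sqrt{3 + I}$
$C = 5$ ($C = \left(-3\right) \left(-3\right) - 4 = 9 - 4 = 5$)
$\left(C + u{\left(-4,L{\left(-1,4 \right)} \right)}\right)^{2} = \left(5 + \sqrt{3 + \frac{6 - 1}{2 \cdot 4}}\right)^{2} = \left(5 + \sqrt{3 + \frac{1}{2} \cdot \frac{1}{4} \cdot 5}\right)^{2} = \left(5 + \sqrt{3 + \frac{5}{8}}\right)^{2} = \left(5 + \sqrt{\frac{29}{8}}\right)^{2} = \left(5 + \frac{\sqrt{58}}{4}\right)^{2}$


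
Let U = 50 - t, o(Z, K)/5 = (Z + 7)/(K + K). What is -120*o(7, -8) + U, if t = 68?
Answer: 507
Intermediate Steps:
o(Z, K) = 5*(7 + Z)/(2*K) (o(Z, K) = 5*((Z + 7)/(K + K)) = 5*((7 + Z)/((2*K))) = 5*((7 + Z)*(1/(2*K))) = 5*((7 + Z)/(2*K)) = 5*(7 + Z)/(2*K))
U = -18 (U = 50 - 1*68 = 50 - 68 = -18)
-120*o(7, -8) + U = -300*(7 + 7)/(-8) - 18 = -300*(-1)*14/8 - 18 = -120*(-35/8) - 18 = 525 - 18 = 507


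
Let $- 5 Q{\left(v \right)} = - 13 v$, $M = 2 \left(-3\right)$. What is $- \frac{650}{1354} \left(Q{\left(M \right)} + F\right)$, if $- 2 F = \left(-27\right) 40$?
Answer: $- \frac{170430}{677} \approx -251.74$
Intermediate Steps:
$M = -6$
$Q{\left(v \right)} = \frac{13 v}{5}$ ($Q{\left(v \right)} = - \frac{\left(-13\right) v}{5} = \frac{13 v}{5}$)
$F = 540$ ($F = - \frac{\left(-27\right) 40}{2} = \left(- \frac{1}{2}\right) \left(-1080\right) = 540$)
$- \frac{650}{1354} \left(Q{\left(M \right)} + F\right) = - \frac{650}{1354} \left(\frac{13}{5} \left(-6\right) + 540\right) = \left(-650\right) \frac{1}{1354} \left(- \frac{78}{5} + 540\right) = \left(- \frac{325}{677}\right) \frac{2622}{5} = - \frac{170430}{677}$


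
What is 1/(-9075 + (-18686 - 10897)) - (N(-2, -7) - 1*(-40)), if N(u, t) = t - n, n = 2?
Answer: -1198399/38658 ≈ -31.000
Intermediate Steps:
N(u, t) = -2 + t (N(u, t) = t - 1*2 = t - 2 = -2 + t)
1/(-9075 + (-18686 - 10897)) - (N(-2, -7) - 1*(-40)) = 1/(-9075 + (-18686 - 10897)) - ((-2 - 7) - 1*(-40)) = 1/(-9075 - 29583) - (-9 + 40) = 1/(-38658) - 1*31 = -1/38658 - 31 = -1198399/38658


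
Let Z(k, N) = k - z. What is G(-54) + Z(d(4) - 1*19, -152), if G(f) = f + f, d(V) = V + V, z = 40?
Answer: -159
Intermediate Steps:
d(V) = 2*V
Z(k, N) = -40 + k (Z(k, N) = k - 1*40 = k - 40 = -40 + k)
G(f) = 2*f
G(-54) + Z(d(4) - 1*19, -152) = 2*(-54) + (-40 + (2*4 - 1*19)) = -108 + (-40 + (8 - 19)) = -108 + (-40 - 11) = -108 - 51 = -159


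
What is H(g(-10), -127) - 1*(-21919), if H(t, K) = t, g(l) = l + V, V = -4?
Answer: 21905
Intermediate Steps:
g(l) = -4 + l (g(l) = l - 4 = -4 + l)
H(g(-10), -127) - 1*(-21919) = (-4 - 10) - 1*(-21919) = -14 + 21919 = 21905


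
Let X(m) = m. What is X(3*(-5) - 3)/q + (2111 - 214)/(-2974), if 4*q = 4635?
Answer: -1000747/1531610 ≈ -0.65340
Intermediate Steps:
q = 4635/4 (q = (¼)*4635 = 4635/4 ≈ 1158.8)
X(3*(-5) - 3)/q + (2111 - 214)/(-2974) = (3*(-5) - 3)/(4635/4) + (2111 - 214)/(-2974) = (-15 - 3)*(4/4635) + 1897*(-1/2974) = -18*4/4635 - 1897/2974 = -8/515 - 1897/2974 = -1000747/1531610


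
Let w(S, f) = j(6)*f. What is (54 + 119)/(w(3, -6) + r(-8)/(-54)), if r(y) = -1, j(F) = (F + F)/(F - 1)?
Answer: -46710/3883 ≈ -12.029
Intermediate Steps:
j(F) = 2*F/(-1 + F) (j(F) = (2*F)/(-1 + F) = 2*F/(-1 + F))
w(S, f) = 12*f/5 (w(S, f) = (2*6/(-1 + 6))*f = (2*6/5)*f = (2*6*(⅕))*f = 12*f/5)
(54 + 119)/(w(3, -6) + r(-8)/(-54)) = (54 + 119)/((12/5)*(-6) - 1/(-54)) = 173/(-72/5 - 1*(-1/54)) = 173/(-72/5 + 1/54) = 173/(-3883/270) = -270/3883*173 = -46710/3883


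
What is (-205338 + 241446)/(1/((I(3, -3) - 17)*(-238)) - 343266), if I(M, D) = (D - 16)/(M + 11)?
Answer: -157755852/1499729153 ≈ -0.10519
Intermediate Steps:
I(M, D) = (-16 + D)/(11 + M)
(-205338 + 241446)/(1/((I(3, -3) - 17)*(-238)) - 343266) = (-205338 + 241446)/(1/(((-16 - 3)/(11 + 3) - 17)*(-238)) - 343266) = 36108/(1/((-19/14 - 17)*(-238)) - 343266) = 36108/(1/(-257/14*(-238)) - 343266) = 36108/(1/4369 - 343266) = 36108/(-1499729153/4369) = 36108*(-4369/1499729153) = -157755852/1499729153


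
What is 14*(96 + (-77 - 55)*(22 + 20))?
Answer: -76272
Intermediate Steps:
14*(96 + (-77 - 55)*(22 + 20)) = 14*(96 - 132*42) = 14*(96 - 5544) = 14*(-5448) = -76272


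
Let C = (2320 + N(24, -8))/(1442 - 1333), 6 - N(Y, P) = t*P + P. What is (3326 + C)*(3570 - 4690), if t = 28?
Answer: -408903040/109 ≈ -3.7514e+6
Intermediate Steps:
N(Y, P) = 6 - 29*P (N(Y, P) = 6 - (28*P + P) = 6 - 29*P)
C = 2558/109 (C = (2320 + (6 - 29*(-8)))/(1442 - 1333) = (2320 + (6 + 232))/109 = (2320 + 238)*(1/109) = 2558*(1/109) = 2558/109 ≈ 23.468)
(3326 + C)*(3570 - 4690) = (3326 + 2558/109)*(3570 - 4690) = (365092/109)*(-1120) = -408903040/109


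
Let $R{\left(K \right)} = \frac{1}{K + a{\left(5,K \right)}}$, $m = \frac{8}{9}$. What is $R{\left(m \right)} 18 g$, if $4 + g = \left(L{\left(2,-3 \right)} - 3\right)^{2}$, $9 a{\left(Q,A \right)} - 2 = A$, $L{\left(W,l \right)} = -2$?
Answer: $\frac{2187}{7} \approx 312.43$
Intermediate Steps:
$a{\left(Q,A \right)} = \frac{2}{9} + \frac{A}{9}$
$m = \frac{8}{9}$ ($m = 8 \cdot \frac{1}{9} = \frac{8}{9} \approx 0.88889$)
$R{\left(K \right)} = \frac{1}{\frac{2}{9} + \frac{10 K}{9}}$ ($R{\left(K \right)} = \frac{1}{K + \left(\frac{2}{9} + \frac{K}{9}\right)} = \frac{1}{\frac{2}{9} + \frac{10 K}{9}}$)
$g = 21$ ($g = -4 + \left(-2 - 3\right)^{2} = -4 + \left(-5\right)^{2} = -4 + 25 = 21$)
$R{\left(m \right)} 18 g = \frac{9}{2 \left(1 + 5 \cdot \frac{8}{9}\right)} 18 \cdot 21 = \frac{9}{2 \left(1 + \frac{40}{9}\right)} 18 \cdot 21 = \frac{9}{2 \cdot \frac{49}{9}} \cdot 18 \cdot 21 = \frac{9}{2} \cdot \frac{9}{49} \cdot 18 \cdot 21 = \frac{81}{98} \cdot 18 \cdot 21 = \frac{729}{49} \cdot 21 = \frac{2187}{7}$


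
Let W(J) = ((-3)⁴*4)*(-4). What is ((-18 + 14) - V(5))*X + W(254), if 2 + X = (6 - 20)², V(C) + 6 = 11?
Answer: -3042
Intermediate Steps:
V(C) = 5 (V(C) = -6 + 11 = 5)
X = 194 (X = -2 + (6 - 20)² = -2 + (-14)² = -2 + 196 = 194)
W(J) = -1296 (W(J) = (81*4)*(-4) = 324*(-4) = -1296)
((-18 + 14) - V(5))*X + W(254) = ((-18 + 14) - 1*5)*194 - 1296 = (-4 - 5)*194 - 1296 = -9*194 - 1296 = -1746 - 1296 = -3042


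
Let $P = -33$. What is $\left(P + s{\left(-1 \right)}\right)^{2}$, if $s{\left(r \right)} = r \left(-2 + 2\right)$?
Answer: $1089$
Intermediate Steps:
$s{\left(r \right)} = 0$ ($s{\left(r \right)} = r 0 = 0$)
$\left(P + s{\left(-1 \right)}\right)^{2} = \left(-33 + 0\right)^{2} = \left(-33\right)^{2} = 1089$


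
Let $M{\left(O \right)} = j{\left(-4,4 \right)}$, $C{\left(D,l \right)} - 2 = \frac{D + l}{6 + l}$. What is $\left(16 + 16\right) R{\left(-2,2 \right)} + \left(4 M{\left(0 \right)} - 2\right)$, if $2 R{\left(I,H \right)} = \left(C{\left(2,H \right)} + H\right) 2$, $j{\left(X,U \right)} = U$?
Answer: $158$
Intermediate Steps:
$C{\left(D,l \right)} = 2 + \frac{D + l}{6 + l}$
$M{\left(O \right)} = 4$
$R{\left(I,H \right)} = H + \frac{14 + 3 H}{6 + H}$ ($R{\left(I,H \right)} = \frac{\left(\frac{12 + 2 + 3 H}{6 + H} + H\right) 2}{2} = \frac{\left(\frac{14 + 3 H}{6 + H} + H\right) 2}{2} = \frac{\left(H + \frac{14 + 3 H}{6 + H}\right) 2}{2} = \frac{2 H + \frac{2 \left(14 + 3 H\right)}{6 + H}}{2} = H + \frac{14 + 3 H}{6 + H}$)
$\left(16 + 16\right) R{\left(-2,2 \right)} + \left(4 M{\left(0 \right)} - 2\right) = \left(16 + 16\right) \frac{14 + 2^{2} + 9 \cdot 2}{6 + 2} + \left(4 \cdot 4 - 2\right) = 32 \frac{14 + 4 + 18}{8} + \left(16 - 2\right) = 32 \cdot \frac{1}{8} \cdot 36 + 14 = 32 \cdot \frac{9}{2} + 14 = 144 + 14 = 158$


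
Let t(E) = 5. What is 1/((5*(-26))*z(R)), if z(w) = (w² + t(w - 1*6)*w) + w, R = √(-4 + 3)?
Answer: I*(6 - I)/4810 ≈ 0.0002079 + 0.0012474*I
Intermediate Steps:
R = I (R = √(-1) = I ≈ 1.0*I)
z(w) = w² + 6*w (z(w) = (w² + 5*w) + w = w² + 6*w)
1/((5*(-26))*z(R)) = 1/((5*(-26))*(I*(6 + I))) = 1/(-130*I*(6 + I)) = I*(6 - I)/4810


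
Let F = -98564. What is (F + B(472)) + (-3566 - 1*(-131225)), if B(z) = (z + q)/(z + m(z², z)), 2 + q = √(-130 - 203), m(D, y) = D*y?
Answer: 305947075987/10515452 + 3*I*√37/105154520 ≈ 29095.0 + 1.7354e-7*I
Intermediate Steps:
q = -2 + 3*I*√37 (q = -2 + √(-130 - 203) = -2 + √(-333) = -2 + 3*I*√37 ≈ -2.0 + 18.248*I)
B(z) = (-2 + z + 3*I*√37)/(z + z³) (B(z) = (z + (-2 + 3*I*√37))/(z + z²*z) = (-2 + z + 3*I*√37)/(z + z³))
(F + B(472)) + (-3566 - 1*(-131225)) = (-98564 + (-2 + 472 + 3*I*√37)/(472 + 472³)) + (-3566 - 1*(-131225)) = (-98564 + (470 + 3*I*√37)/(472 + 105154048)) + (-3566 + 131225) = (-98564 + (470 + 3*I*√37)/105154520) + 127659 = (-98564 + (47/10515452 + 3*I*√37/105154520)) + 127659 = (-1036445010881/10515452 + 3*I*√37/105154520) + 127659 = 305947075987/10515452 + 3*I*√37/105154520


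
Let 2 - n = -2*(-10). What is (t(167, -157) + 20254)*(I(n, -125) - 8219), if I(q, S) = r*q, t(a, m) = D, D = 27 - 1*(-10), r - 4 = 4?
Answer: -169693633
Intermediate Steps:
r = 8 (r = 4 + 4 = 8)
D = 37 (D = 27 + 10 = 37)
n = -18 (n = 2 - (-2)*(-10) = 2 - 1*20 = 2 - 20 = -18)
t(a, m) = 37
I(q, S) = 8*q
(t(167, -157) + 20254)*(I(n, -125) - 8219) = (37 + 20254)*(8*(-18) - 8219) = 20291*(-144 - 8219) = 20291*(-8363) = -169693633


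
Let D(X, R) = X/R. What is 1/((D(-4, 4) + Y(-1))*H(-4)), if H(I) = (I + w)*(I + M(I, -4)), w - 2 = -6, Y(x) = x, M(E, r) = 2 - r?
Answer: 1/32 ≈ 0.031250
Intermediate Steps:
w = -4 (w = 2 - 6 = -4)
H(I) = (-4 + I)*(6 + I) (H(I) = (I - 4)*(I + (2 - 1*(-4))) = (-4 + I)*(I + (2 + 4)) = (-4 + I)*(I + 6) = (-4 + I)*(6 + I))
1/((D(-4, 4) + Y(-1))*H(-4)) = 1/((-4/4 - 1)*(-24 + (-4)² + 2*(-4))) = 1/((-4*¼ - 1)*(-24 + 16 - 8)) = 1/((-1 - 1)*(-16)) = 1/(-2*(-16)) = 1/32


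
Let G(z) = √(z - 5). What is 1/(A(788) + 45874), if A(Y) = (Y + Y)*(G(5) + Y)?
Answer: 1/1287762 ≈ 7.7654e-7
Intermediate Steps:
G(z) = √(-5 + z)
A(Y) = 2*Y² (A(Y) = (Y + Y)*(√(-5 + 5) + Y) = (2*Y)*(√0 + Y) = (2*Y)*(0 + Y) = (2*Y)*Y = 2*Y²)
1/(A(788) + 45874) = 1/(2*788² + 45874) = 1/(2*620944 + 45874) = 1/(1241888 + 45874) = 1/1287762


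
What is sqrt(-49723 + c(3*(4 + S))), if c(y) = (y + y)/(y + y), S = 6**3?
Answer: I*sqrt(49722) ≈ 222.98*I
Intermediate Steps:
S = 216
c(y) = 1 (c(y) = (2*y)/((2*y)) = (2*y)*(1/(2*y)) = 1)
sqrt(-49723 + c(3*(4 + S))) = sqrt(-49723 + 1) = sqrt(-49722) = I*sqrt(49722)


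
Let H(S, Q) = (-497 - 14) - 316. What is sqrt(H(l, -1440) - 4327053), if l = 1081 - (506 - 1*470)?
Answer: 2*I*sqrt(1081970) ≈ 2080.4*I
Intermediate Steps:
l = 1045 (l = 1081 - (506 - 470) = 1081 - 1*36 = 1081 - 36 = 1045)
H(S, Q) = -827 (H(S, Q) = -511 - 316 = -827)
sqrt(H(l, -1440) - 4327053) = sqrt(-827 - 4327053) = sqrt(-4327880) = 2*I*sqrt(1081970)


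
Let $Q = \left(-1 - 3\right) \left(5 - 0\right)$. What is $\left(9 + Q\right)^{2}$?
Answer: $121$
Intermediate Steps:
$Q = -20$ ($Q = - 4 \left(5 + 0\right) = \left(-4\right) 5 = -20$)
$\left(9 + Q\right)^{2} = \left(9 - 20\right)^{2} = \left(-11\right)^{2} = 121$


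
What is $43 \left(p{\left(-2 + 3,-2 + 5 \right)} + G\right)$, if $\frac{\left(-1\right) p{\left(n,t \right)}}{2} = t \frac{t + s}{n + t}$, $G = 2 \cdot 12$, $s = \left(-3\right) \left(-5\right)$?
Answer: $-129$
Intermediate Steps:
$s = 15$
$G = 24$
$p{\left(n,t \right)} = - \frac{2 t \left(15 + t\right)}{n + t}$ ($p{\left(n,t \right)} = - 2 t \frac{t + 15}{n + t} = - 2 t \frac{15 + t}{n + t} = - 2 \frac{t \left(15 + t\right)}{n + t} = - \frac{2 t \left(15 + t\right)}{n + t}$)
$43 \left(p{\left(-2 + 3,-2 + 5 \right)} + G\right) = 43 \left(- \frac{2 \left(-2 + 5\right) \left(15 + \left(-2 + 5\right)\right)}{\left(-2 + 3\right) + \left(-2 + 5\right)} + 24\right) = 43 \left(\left(-2\right) 3 \frac{1}{1 + 3} \left(15 + 3\right) + 24\right) = 43 \left(\left(-2\right) 3 \cdot \frac{1}{4} \cdot 18 + 24\right) = 43 \left(-27 + 24\right) = 43 \left(-3\right) = -129$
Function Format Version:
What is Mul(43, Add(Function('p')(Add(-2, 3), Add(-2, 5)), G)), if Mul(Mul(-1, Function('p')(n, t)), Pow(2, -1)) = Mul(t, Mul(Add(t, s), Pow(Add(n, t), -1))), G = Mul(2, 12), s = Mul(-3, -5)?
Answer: -129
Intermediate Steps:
s = 15
G = 24
Function('p')(n, t) = Mul(-2, t, Pow(Add(n, t), -1), Add(15, t)) (Function('p')(n, t) = Mul(-2, Mul(t, Mul(Add(t, 15), Pow(Add(n, t), -1)))) = Mul(-2, Mul(t, Mul(Add(15, t), Pow(Add(n, t), -1)))) = Mul(-2, Mul(t, Mul(Pow(Add(n, t), -1), Add(15, t)))) = Mul(-2, Mul(t, Pow(Add(n, t), -1), Add(15, t))) = Mul(-2, t, Pow(Add(n, t), -1), Add(15, t)))
Mul(43, Add(Function('p')(Add(-2, 3), Add(-2, 5)), G)) = Mul(43, Add(Mul(-2, Add(-2, 5), Pow(Add(Add(-2, 3), Add(-2, 5)), -1), Add(15, Add(-2, 5))), 24)) = Mul(43, Add(Mul(-2, 3, Pow(Add(1, 3), -1), Add(15, 3)), 24)) = Mul(43, Add(Mul(-2, 3, Pow(4, -1), 18), 24)) = Mul(43, Add(Mul(-2, 3, Rational(1, 4), 18), 24)) = Mul(43, Add(-27, 24)) = Mul(43, -3) = -129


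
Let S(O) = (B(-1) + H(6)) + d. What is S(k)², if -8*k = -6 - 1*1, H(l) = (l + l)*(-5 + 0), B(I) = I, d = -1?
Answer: 3844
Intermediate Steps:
H(l) = -10*l (H(l) = (2*l)*(-5) = -10*l)
k = 7/8 (k = -(-6 - 1*1)/8 = -(-6 - 1)/8 = -⅛*(-7) = 7/8 ≈ 0.87500)
S(O) = -62 (S(O) = (-1 - 10*6) - 1 = (-1 - 60) - 1 = -61 - 1 = -62)
S(k)² = (-62)² = 3844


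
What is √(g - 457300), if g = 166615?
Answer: I*√290685 ≈ 539.15*I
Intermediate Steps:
√(g - 457300) = √(166615 - 457300) = √(-290685) = I*√290685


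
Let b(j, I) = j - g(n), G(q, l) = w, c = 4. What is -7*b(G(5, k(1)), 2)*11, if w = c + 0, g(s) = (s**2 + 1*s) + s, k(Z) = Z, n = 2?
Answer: 308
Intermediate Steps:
g(s) = s**2 + 2*s (g(s) = (s**2 + s) + s = (s + s**2) + s = s**2 + 2*s)
w = 4 (w = 4 + 0 = 4)
G(q, l) = 4
b(j, I) = -8 + j (b(j, I) = j - 2*(2 + 2) = j - 2*4 = j - 1*8 = j - 8 = -8 + j)
-7*b(G(5, k(1)), 2)*11 = -7*(-8 + 4)*11 = -7*(-4)*11 = 28*11 = 308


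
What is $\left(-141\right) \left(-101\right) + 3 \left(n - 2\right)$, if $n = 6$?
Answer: $14253$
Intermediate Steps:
$\left(-141\right) \left(-101\right) + 3 \left(n - 2\right) = \left(-141\right) \left(-101\right) + 3 \left(6 - 2\right) = 14241 + 3 \cdot 4 = 14241 + 12 = 14253$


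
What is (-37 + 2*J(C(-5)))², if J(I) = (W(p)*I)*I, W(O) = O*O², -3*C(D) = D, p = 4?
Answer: 8219689/81 ≈ 1.0148e+5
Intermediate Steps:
C(D) = -D/3
W(O) = O³
J(I) = 64*I² (J(I) = (4³*I)*I = (64*I)*I = 64*I²)
(-37 + 2*J(C(-5)))² = (-37 + 2*(64*(-⅓*(-5))²))² = (-37 + 2*(64*(5/3)²))² = (-37 + 2*(64*(25/9)))² = (-37 + 2*(1600/9))² = (-37 + 3200/9)² = (2867/9)² = 8219689/81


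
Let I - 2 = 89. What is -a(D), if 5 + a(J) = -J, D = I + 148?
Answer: 244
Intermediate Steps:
I = 91 (I = 2 + 89 = 91)
D = 239 (D = 91 + 148 = 239)
a(J) = -5 - J
-a(D) = -(-5 - 1*239) = -(-5 - 239) = -1*(-244) = 244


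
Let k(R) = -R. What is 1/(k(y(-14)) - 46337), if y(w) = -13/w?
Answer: -14/648731 ≈ -2.1581e-5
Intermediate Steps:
1/(k(y(-14)) - 46337) = 1/(-(-13)/(-14) - 46337) = 1/(-(-13)*(-1)/14 - 46337) = 1/(-1*13/14 - 46337) = 1/(-13/14 - 46337) = 1/(-648731/14) = -14/648731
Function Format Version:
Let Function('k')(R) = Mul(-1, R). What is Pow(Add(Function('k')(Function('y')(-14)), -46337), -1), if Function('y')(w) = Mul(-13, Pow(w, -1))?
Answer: Rational(-14, 648731) ≈ -2.1581e-5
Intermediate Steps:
Pow(Add(Function('k')(Function('y')(-14)), -46337), -1) = Pow(Add(Mul(-1, Mul(-13, Pow(-14, -1))), -46337), -1) = Pow(Add(Mul(-1, Mul(-13, Rational(-1, 14))), -46337), -1) = Pow(Add(Mul(-1, Rational(13, 14)), -46337), -1) = Pow(Add(Rational(-13, 14), -46337), -1) = Pow(Rational(-648731, 14), -1) = Rational(-14, 648731)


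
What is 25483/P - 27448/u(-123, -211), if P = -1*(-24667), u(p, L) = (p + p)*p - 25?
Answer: 5492219/43868083 ≈ 0.12520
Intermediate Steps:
u(p, L) = -25 + 2*p**2 (u(p, L) = (2*p)*p - 25 = 2*p**2 - 25 = -25 + 2*p**2)
P = 24667
25483/P - 27448/u(-123, -211) = 25483/24667 - 27448/(-25 + 2*(-123)**2) = 25483*(1/24667) - 27448/(-25 + 2*15129) = 1499/1451 - 27448/(-25 + 30258) = 1499/1451 - 27448/30233 = 5492219/43868083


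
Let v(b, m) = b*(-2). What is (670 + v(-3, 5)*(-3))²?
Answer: 425104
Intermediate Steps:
v(b, m) = -2*b
(670 + v(-3, 5)*(-3))² = (670 - 2*(-3)*(-3))² = (670 + 6*(-3))² = (670 - 18)² = 652² = 425104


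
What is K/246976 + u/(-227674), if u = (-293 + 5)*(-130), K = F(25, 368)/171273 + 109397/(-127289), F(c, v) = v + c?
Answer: -8399787433714621649/51078334519069534672 ≈ -0.16445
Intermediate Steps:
F(c, v) = c + v
K = -6228909268/7267056299 (K = (25 + 368)/171273 + 109397/(-127289) = 393*(1/171273) + 109397*(-1/127289) = 131/57091 - 109397/127289 = -6228909268/7267056299 ≈ -0.85714)
u = 37440 (u = -288*(-130) = 37440)
K/246976 + u/(-227674) = -6228909268/7267056299/246976 + 37440/(-227674) = -6228909268/7267056299*1/246976 + 37440*(-1/227674) = -1557227317/448697124125456 - 18720/113837 = -8399787433714621649/51078334519069534672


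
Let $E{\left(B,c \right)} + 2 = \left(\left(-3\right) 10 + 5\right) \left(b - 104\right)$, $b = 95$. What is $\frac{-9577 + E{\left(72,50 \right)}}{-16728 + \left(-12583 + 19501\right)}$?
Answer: $\frac{1559}{1635} \approx 0.95352$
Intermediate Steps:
$E{\left(B,c \right)} = 223$ ($E{\left(B,c \right)} = -2 + \left(\left(-3\right) 10 + 5\right) \left(95 - 104\right) = -2 + \left(-30 + 5\right) \left(-9\right) = -2 - -225 = -2 + 225 = 223$)
$\frac{-9577 + E{\left(72,50 \right)}}{-16728 + \left(-12583 + 19501\right)} = \frac{-9577 + 223}{-16728 + \left(-12583 + 19501\right)} = - \frac{9354}{-16728 + 6918} = - \frac{9354}{-9810} = \left(-9354\right) \left(- \frac{1}{9810}\right) = \frac{1559}{1635}$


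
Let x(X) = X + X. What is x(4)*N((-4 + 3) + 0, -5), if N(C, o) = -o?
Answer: 40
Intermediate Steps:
x(X) = 2*X
x(4)*N((-4 + 3) + 0, -5) = (2*4)*(-1*(-5)) = 8*5 = 40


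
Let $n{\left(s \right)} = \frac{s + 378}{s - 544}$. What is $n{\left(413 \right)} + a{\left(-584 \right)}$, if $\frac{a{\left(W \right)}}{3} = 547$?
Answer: $\frac{214180}{131} \approx 1635.0$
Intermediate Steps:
$n{\left(s \right)} = \frac{378 + s}{-544 + s}$
$a{\left(W \right)} = 1641$ ($a{\left(W \right)} = 3 \cdot 547 = 1641$)
$n{\left(413 \right)} + a{\left(-584 \right)} = \frac{378 + 413}{-544 + 413} + 1641 = \frac{1}{-131} \cdot 791 + 1641 = \left(- \frac{1}{131}\right) 791 + 1641 = - \frac{791}{131} + 1641 = \frac{214180}{131}$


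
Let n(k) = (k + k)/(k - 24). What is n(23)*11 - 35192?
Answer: -35698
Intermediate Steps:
n(k) = 2*k/(-24 + k) (n(k) = (2*k)/(-24 + k) = 2*k/(-24 + k))
n(23)*11 - 35192 = (2*23/(-24 + 23))*11 - 35192 = (2*23/(-1))*11 - 35192 = (2*23*(-1))*11 - 35192 = -46*11 - 35192 = -506 - 35192 = -35698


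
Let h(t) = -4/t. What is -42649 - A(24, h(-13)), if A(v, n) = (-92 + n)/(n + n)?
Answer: -42500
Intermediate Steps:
A(v, n) = (-92 + n)/(2*n) (A(v, n) = (-92 + n)/((2*n)) = (-92 + n)*(1/(2*n)) = (-92 + n)/(2*n))
-42649 - A(24, h(-13)) = -42649 - (-92 - 4/(-13))/(2*((-4/(-13)))) = -42649 - (-92 - 4*(-1/13))/(2*((-4*(-1/13)))) = -42649 - (-92 + 4/13)/(2*4/13) = -42649 - 13*(-1192)/(2*4*13) = -42649 - 1*(-149) = -42649 + 149 = -42500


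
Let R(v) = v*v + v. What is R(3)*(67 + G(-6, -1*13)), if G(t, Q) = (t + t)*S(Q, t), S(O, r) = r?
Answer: 1668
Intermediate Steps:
R(v) = v + v² (R(v) = v² + v = v + v²)
G(t, Q) = 2*t² (G(t, Q) = (t + t)*t = (2*t)*t = 2*t²)
R(3)*(67 + G(-6, -1*13)) = (3*(1 + 3))*(67 + 2*(-6)²) = (3*4)*(67 + 2*36) = 12*(67 + 72) = 12*139 = 1668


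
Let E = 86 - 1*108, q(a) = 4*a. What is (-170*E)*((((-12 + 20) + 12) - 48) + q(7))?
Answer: 0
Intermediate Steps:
E = -22 (E = 86 - 108 = -22)
(-170*E)*((((-12 + 20) + 12) - 48) + q(7)) = (-170*(-22))*((((-12 + 20) + 12) - 48) + 4*7) = 3740*(((8 + 12) - 48) + 28) = 3740*((20 - 48) + 28) = 3740*(-28 + 28) = 3740*0 = 0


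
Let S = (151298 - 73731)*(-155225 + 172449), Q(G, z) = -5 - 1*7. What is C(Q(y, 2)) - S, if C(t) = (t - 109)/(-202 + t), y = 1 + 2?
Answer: -285906997591/214 ≈ -1.3360e+9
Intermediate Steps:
y = 3
Q(G, z) = -12 (Q(G, z) = -5 - 7 = -12)
C(t) = (-109 + t)/(-202 + t)
S = 1336014008 (S = 77567*17224 = 1336014008)
C(Q(y, 2)) - S = (-109 - 12)/(-202 - 12) - 1*1336014008 = -121/(-214) - 1336014008 = -1/214*(-121) - 1336014008 = 121/214 - 1336014008 = -285906997591/214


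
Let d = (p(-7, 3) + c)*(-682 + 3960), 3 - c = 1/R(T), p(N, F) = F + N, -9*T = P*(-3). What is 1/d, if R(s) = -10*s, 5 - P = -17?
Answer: -10/32333 ≈ -0.00030928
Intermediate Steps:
P = 22 (P = 5 - 1*(-17) = 5 + 17 = 22)
T = 22/3 (T = -22*(-3)/9 = -1/9*(-66) = 22/3 ≈ 7.3333)
c = 663/220 (c = 3 - 1/((-10*22/3)) = 3 - 1/(-220/3) = 3 - 1*(-3/220) = 3 + 3/220 = 663/220 ≈ 3.0136)
d = -32333/10 (d = ((3 - 7) + 663/220)*(-682 + 3960) = (-4 + 663/220)*3278 = -217/220*3278 = -32333/10 ≈ -3233.3)
1/d = 1/(-32333/10) = -10/32333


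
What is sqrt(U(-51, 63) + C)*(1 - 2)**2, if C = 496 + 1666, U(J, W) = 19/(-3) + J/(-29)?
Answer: 4*sqrt(1020597)/87 ≈ 46.448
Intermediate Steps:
U(J, W) = -19/3 - J/29 (U(J, W) = 19*(-1/3) + J*(-1/29) = -19/3 - J/29)
C = 2162
sqrt(U(-51, 63) + C)*(1 - 2)**2 = sqrt((-19/3 - 1/29*(-51)) + 2162)*(1 - 2)**2 = sqrt((-19/3 + 51/29) + 2162)*(-1)**2 = sqrt(-398/87 + 2162)*1 = sqrt(187696/87)*1 = (4*sqrt(1020597)/87)*1 = 4*sqrt(1020597)/87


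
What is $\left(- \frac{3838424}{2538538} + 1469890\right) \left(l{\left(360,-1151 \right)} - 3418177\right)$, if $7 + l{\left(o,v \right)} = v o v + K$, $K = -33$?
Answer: $\frac{883420246113961421314}{1269269} \approx 6.9601 \cdot 10^{14}$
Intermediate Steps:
$l{\left(o,v \right)} = -40 + o v^{2}$ ($l{\left(o,v \right)} = -7 + \left(v o v - 33\right) = -7 + \left(o v v - 33\right) = -7 + \left(o v^{2} - 33\right) = -7 + \left(-33 + o v^{2}\right) = -40 + o v^{2}$)
$\left(- \frac{3838424}{2538538} + 1469890\right) \left(l{\left(360,-1151 \right)} - 3418177\right) = \left(- \frac{3838424}{2538538} + 1469890\right) \left(\left(-40 + 360 \left(-1151\right)^{2}\right) - 3418177\right) = \left(\left(-3838424\right) \frac{1}{2538538} + 1469890\right) \left(\left(-40 + 360 \cdot 1324801\right) - 3418177\right) = \left(- \frac{1919212}{1269269} + 1469890\right) \left(\left(-40 + 476928360\right) - 3418177\right) = \frac{1865683891198 \left(476928320 - 3418177\right)}{1269269} = \frac{1865683891198}{1269269} \cdot 473510143 = \frac{883420246113961421314}{1269269}$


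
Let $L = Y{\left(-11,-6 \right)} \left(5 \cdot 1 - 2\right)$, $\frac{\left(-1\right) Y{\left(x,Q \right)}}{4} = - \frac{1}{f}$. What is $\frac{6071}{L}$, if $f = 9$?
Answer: $\frac{18213}{4} \approx 4553.3$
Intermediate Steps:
$Y{\left(x,Q \right)} = \frac{4}{9}$ ($Y{\left(x,Q \right)} = - 4 \left(- \frac{1}{9}\right) = - 4 \left(\left(-1\right) \frac{1}{9}\right) = \left(-4\right) \left(- \frac{1}{9}\right) = \frac{4}{9}$)
$L = \frac{4}{3}$ ($L = \frac{4 \left(5 \cdot 1 - 2\right)}{9} = \frac{4 \left(5 - 2\right)}{9} = \frac{4}{9} \cdot 3 = \frac{4}{3} \approx 1.3333$)
$\frac{6071}{L} = \frac{6071}{\frac{4}{3}} = 6071 \cdot \frac{3}{4} = \frac{18213}{4}$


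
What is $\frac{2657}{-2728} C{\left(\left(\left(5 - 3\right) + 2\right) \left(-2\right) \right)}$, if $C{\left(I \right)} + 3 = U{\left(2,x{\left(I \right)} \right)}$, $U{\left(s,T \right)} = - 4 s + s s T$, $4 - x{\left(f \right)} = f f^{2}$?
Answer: $- \frac{5454821}{2728} \approx -1999.6$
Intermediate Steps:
$x{\left(f \right)} = 4 - f^{3}$ ($x{\left(f \right)} = 4 - f f^{2} = 4 - f^{3}$)
$U{\left(s,T \right)} = - 4 s + T s^{2}$ ($U{\left(s,T \right)} = - 4 s + s^{2} T = - 4 s + T s^{2}$)
$C{\left(I \right)} = 5 - 4 I^{3}$ ($C{\left(I \right)} = -3 + 2 \left(-4 + \left(4 - I^{3}\right) 2\right) = -3 + 2 \left(-4 - \left(-8 + 2 I^{3}\right)\right) = -3 + 2 \left(4 - 2 I^{3}\right) = -3 - \left(-8 + 4 I^{3}\right) = 5 - 4 I^{3}$)
$\frac{2657}{-2728} C{\left(\left(\left(5 - 3\right) + 2\right) \left(-2\right) \right)} = \frac{2657}{-2728} \left(5 - 4 \left(\left(\left(5 - 3\right) + 2\right) \left(-2\right)\right)^{3}\right) = 2657 \left(- \frac{1}{2728}\right) \left(5 - 4 \left(\left(2 + 2\right) \left(-2\right)\right)^{3}\right) = - \frac{2657 \left(5 - 4 \left(4 \left(-2\right)\right)^{3}\right)}{2728} = - \frac{2657 \left(5 - 4 \left(-8\right)^{3}\right)}{2728} = - \frac{2657 \left(5 - -2048\right)}{2728} = - \frac{2657 \left(5 + 2048\right)}{2728} = \left(- \frac{2657}{2728}\right) 2053 = - \frac{5454821}{2728}$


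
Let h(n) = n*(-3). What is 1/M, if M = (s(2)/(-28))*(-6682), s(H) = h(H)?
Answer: -7/10023 ≈ -0.00069839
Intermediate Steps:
h(n) = -3*n
s(H) = -3*H
M = -10023/7 (M = (-3*2/(-28))*(-6682) = -6*(-1/28)*(-6682) = (3/14)*(-6682) = -10023/7 ≈ -1431.9)
1/M = 1/(-10023/7) = -7/10023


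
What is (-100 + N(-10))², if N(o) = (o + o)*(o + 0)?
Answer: 10000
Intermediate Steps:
N(o) = 2*o² (N(o) = (2*o)*o = 2*o²)
(-100 + N(-10))² = (-100 + 2*(-10)²)² = (-100 + 2*100)² = (-100 + 200)² = 100² = 10000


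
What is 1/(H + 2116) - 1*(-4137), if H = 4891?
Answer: 28987960/7007 ≈ 4137.0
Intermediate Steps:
1/(H + 2116) - 1*(-4137) = 1/(4891 + 2116) - 1*(-4137) = 1/7007 + 4137 = 28987960/7007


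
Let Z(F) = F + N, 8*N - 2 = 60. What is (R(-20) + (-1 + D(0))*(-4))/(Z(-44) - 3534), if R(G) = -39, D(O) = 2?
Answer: 172/14281 ≈ 0.012044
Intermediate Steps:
N = 31/4 (N = ¼ + (⅛)*60 = ¼ + 15/2 = 31/4 ≈ 7.7500)
Z(F) = 31/4 + F (Z(F) = F + 31/4 = 31/4 + F)
(R(-20) + (-1 + D(0))*(-4))/(Z(-44) - 3534) = (-39 + (-1 + 2)*(-4))/((31/4 - 44) - 3534) = (-39 + 1*(-4))/(-145/4 - 3534) = (-39 - 4)/(-14281/4) = -43*(-4/14281) = 172/14281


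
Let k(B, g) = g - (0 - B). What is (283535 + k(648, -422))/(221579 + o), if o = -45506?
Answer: 94587/58691 ≈ 1.6116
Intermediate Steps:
k(B, g) = B + g (k(B, g) = g - (-1)*B = g + B = B + g)
(283535 + k(648, -422))/(221579 + o) = (283535 + (648 - 422))/(221579 - 45506) = (283535 + 226)/176073 = 283761*(1/176073) = 94587/58691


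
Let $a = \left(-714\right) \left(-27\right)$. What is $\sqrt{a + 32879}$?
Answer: $\sqrt{52157} \approx 228.38$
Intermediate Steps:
$a = 19278$
$\sqrt{a + 32879} = \sqrt{19278 + 32879} = \sqrt{52157}$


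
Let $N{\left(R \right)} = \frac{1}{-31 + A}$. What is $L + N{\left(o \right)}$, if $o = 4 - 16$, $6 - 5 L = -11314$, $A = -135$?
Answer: $\frac{375823}{166} \approx 2264.0$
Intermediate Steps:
$L = 2264$ ($L = \frac{6}{5} - - \frac{11314}{5} = \frac{6}{5} + \frac{11314}{5} = 2264$)
$o = -12$ ($o = 4 - 16 = -12$)
$N{\left(R \right)} = - \frac{1}{166}$ ($N{\left(R \right)} = \frac{1}{-31 - 135} = \frac{1}{-166} = - \frac{1}{166}$)
$L + N{\left(o \right)} = 2264 - \frac{1}{166} = \frac{375823}{166}$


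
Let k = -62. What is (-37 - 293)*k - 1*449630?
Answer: -429170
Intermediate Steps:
(-37 - 293)*k - 1*449630 = (-37 - 293)*(-62) - 1*449630 = -330*(-62) - 449630 = 20460 - 449630 = -429170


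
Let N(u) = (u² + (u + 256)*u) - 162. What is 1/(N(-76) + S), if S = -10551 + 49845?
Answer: 1/31228 ≈ 3.2023e-5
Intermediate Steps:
S = 39294
N(u) = -162 + u² + u*(256 + u) (N(u) = (u² + (256 + u)*u) - 162 = (u² + u*(256 + u)) - 162 = -162 + u² + u*(256 + u))
1/(N(-76) + S) = 1/((-162 + 2*(-76)² + 256*(-76)) + 39294) = 1/((-162 + 2*5776 - 19456) + 39294) = 1/((-162 + 11552 - 19456) + 39294) = 1/(-8066 + 39294) = 1/31228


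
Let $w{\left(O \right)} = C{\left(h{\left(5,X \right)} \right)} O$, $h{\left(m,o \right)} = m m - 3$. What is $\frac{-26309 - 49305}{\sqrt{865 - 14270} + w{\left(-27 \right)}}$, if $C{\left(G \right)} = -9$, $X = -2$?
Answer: $- \frac{9187101}{36227} + \frac{37807 i \sqrt{13405}}{36227} \approx -253.6 + 120.83 i$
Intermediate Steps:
$h{\left(m,o \right)} = -3 + m^{2}$ ($h{\left(m,o \right)} = m^{2} - 3 = -3 + m^{2}$)
$w{\left(O \right)} = - 9 O$
$\frac{-26309 - 49305}{\sqrt{865 - 14270} + w{\left(-27 \right)}} = \frac{-26309 - 49305}{\sqrt{865 - 14270} - -243} = - \frac{75614}{\sqrt{-13405} + 243} = - \frac{75614}{i \sqrt{13405} + 243} = - \frac{75614}{243 + i \sqrt{13405}}$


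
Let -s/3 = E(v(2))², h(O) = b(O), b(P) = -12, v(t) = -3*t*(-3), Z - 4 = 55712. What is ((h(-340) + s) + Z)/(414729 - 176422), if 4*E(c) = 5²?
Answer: 889389/3812912 ≈ 0.23326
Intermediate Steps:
Z = 55716 (Z = 4 + 55712 = 55716)
v(t) = 9*t
h(O) = -12
E(c) = 25/4 (E(c) = (¼)*5² = (¼)*25 = 25/4)
s = -1875/16 (s = -3*(25/4)² = -3*625/16 = -1875/16 ≈ -117.19)
((h(-340) + s) + Z)/(414729 - 176422) = ((-12 - 1875/16) + 55716)/(414729 - 176422) = (-2067/16 + 55716)/238307 = (889389/16)*(1/238307) = 889389/3812912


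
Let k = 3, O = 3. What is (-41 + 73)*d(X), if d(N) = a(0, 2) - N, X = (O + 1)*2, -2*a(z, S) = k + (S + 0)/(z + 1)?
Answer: -336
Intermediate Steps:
a(z, S) = -3/2 - S/(2*(1 + z)) (a(z, S) = -(3 + (S + 0)/(z + 1))/2 = -(3 + S/(1 + z))/2 = -3/2 - S/(2*(1 + z)))
X = 8 (X = (3 + 1)*2 = 4*2 = 8)
d(N) = -5/2 - N (d(N) = (-3 - 1*2 - 3*0)/(2*(1 + 0)) - N = (½)*(-3 - 2 + 0)/1 - N = (½)*1*(-5) - N = -5/2 - N)
(-41 + 73)*d(X) = (-41 + 73)*(-5/2 - 1*8) = 32*(-5/2 - 8) = 32*(-21/2) = -336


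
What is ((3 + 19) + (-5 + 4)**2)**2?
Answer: 529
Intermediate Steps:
((3 + 19) + (-5 + 4)**2)**2 = (22 + (-1)**2)**2 = (22 + 1)**2 = 23**2 = 529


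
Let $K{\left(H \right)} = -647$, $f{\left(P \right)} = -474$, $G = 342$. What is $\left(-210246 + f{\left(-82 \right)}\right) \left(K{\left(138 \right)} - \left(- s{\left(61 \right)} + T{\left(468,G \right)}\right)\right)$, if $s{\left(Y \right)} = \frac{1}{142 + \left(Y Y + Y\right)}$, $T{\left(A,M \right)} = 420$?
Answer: $\frac{73522086920}{327} \approx 2.2484 \cdot 10^{8}$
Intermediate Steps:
$s{\left(Y \right)} = \frac{1}{142 + Y + Y^{2}}$ ($s{\left(Y \right)} = \frac{1}{142 + \left(Y^{2} + Y\right)} = \frac{1}{142 + \left(Y + Y^{2}\right)} = \frac{1}{142 + Y + Y^{2}}$)
$\left(-210246 + f{\left(-82 \right)}\right) \left(K{\left(138 \right)} - \left(- s{\left(61 \right)} + T{\left(468,G \right)}\right)\right) = \left(-210246 - 474\right) \left(-647 + \left(\frac{1}{142 + 61 + 61^{2}} - 420\right)\right) = - 210720 \left(-647 - \left(420 - \frac{1}{142 + 61 + 3721}\right)\right) = - 210720 \left(-647 - \left(420 - \frac{1}{3924}\right)\right) = - 210720 \left(-647 + \left(\frac{1}{3924} - 420\right)\right) = - 210720 \left(-647 - \frac{1648079}{3924}\right) = \left(-210720\right) \left(- \frac{4186907}{3924}\right) = \frac{73522086920}{327}$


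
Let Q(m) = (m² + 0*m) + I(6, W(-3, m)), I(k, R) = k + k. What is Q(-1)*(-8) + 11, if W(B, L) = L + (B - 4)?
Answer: -93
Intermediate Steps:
W(B, L) = -4 + B + L (W(B, L) = L + (-4 + B) = -4 + B + L)
I(k, R) = 2*k
Q(m) = 12 + m² (Q(m) = (m² + 0*m) + 2*6 = (m² + 0) + 12 = m² + 12 = 12 + m²)
Q(-1)*(-8) + 11 = (12 + (-1)²)*(-8) + 11 = (12 + 1)*(-8) + 11 = 13*(-8) + 11 = -104 + 11 = -93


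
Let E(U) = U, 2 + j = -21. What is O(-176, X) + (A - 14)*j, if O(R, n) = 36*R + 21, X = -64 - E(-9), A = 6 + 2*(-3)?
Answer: -5993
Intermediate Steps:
j = -23 (j = -2 - 21 = -23)
A = 0 (A = 6 - 6 = 0)
X = -55 (X = -64 - 1*(-9) = -64 + 9 = -55)
O(R, n) = 21 + 36*R
O(-176, X) + (A - 14)*j = (21 + 36*(-176)) + (0 - 14)*(-23) = (21 - 6336) - 14*(-23) = -6315 + 322 = -5993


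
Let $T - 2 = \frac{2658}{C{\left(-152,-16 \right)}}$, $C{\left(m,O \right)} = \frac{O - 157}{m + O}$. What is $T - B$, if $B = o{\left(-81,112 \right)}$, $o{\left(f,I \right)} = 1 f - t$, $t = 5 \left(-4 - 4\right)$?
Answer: $\frac{453983}{173} \approx 2624.2$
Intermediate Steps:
$t = -40$ ($t = 5 \left(-8\right) = -40$)
$C{\left(m,O \right)} = \frac{-157 + O}{O + m}$
$o{\left(f,I \right)} = 40 + f$ ($o{\left(f,I \right)} = 1 f - -40 = f + 40 = 40 + f$)
$B = -41$ ($B = 40 - 81 = -41$)
$T = \frac{446890}{173}$ ($T = 2 + \frac{2658}{\frac{1}{-16 - 152} \left(-157 - 16\right)} = 2 + \frac{2658}{\frac{1}{-168} \left(-173\right)} = 2 + \frac{2658}{\left(- \frac{1}{168}\right) \left(-173\right)} = 2 + \frac{2658}{\frac{173}{168}} = 2 + 2658 \cdot \frac{168}{173} = 2 + \frac{446544}{173} = \frac{446890}{173} \approx 2583.2$)
$T - B = \frac{446890}{173} - -41 = \frac{446890}{173} + 41 = \frac{453983}{173}$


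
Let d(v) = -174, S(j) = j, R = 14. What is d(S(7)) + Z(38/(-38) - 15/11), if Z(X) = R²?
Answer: 22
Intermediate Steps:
Z(X) = 196 (Z(X) = 14² = 196)
d(S(7)) + Z(38/(-38) - 15/11) = -174 + 196 = 22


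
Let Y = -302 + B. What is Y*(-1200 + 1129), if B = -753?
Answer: 74905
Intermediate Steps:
Y = -1055 (Y = -302 - 753 = -1055)
Y*(-1200 + 1129) = -1055*(-1200 + 1129) = -1055*(-71) = 74905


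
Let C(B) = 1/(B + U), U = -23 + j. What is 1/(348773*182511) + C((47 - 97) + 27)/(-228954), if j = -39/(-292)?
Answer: 3098383301633/32531699759740873461 ≈ 9.5242e-8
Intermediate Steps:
j = 39/292 (j = -39*(-1/292) = 39/292 ≈ 0.13356)
U = -6677/292 (U = -23 + 39/292 = -6677/292 ≈ -22.866)
C(B) = 1/(-6677/292 + B) (C(B) = 1/(B - 6677/292) = 1/(-6677/292 + B))
1/(348773*182511) + C((47 - 97) + 27)/(-228954) = 1/(348773*182511) + (292/(-6677 + 292*((47 - 97) + 27)))/(-228954) = (1/348773)*(1/182511) + (292/(-6677 + 292*(-50 + 27)))*(-1/228954) = 1/63654909003 + (292/(-6677 + 292*(-23)))*(-1/228954) = 1/63654909003 + (292/(-6677 - 6716))*(-1/228954) = 1/63654909003 + (292/(-13393))*(-1/228954) = 1/63654909003 + (292*(-1/13393))*(-1/228954) = 1/63654909003 - 292/13393*(-1/228954) = 1/63654909003 + 146/1533190461 = 3098383301633/32531699759740873461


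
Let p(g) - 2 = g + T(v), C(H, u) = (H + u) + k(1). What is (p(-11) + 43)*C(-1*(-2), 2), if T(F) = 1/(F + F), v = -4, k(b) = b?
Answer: 1355/8 ≈ 169.38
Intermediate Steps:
T(F) = 1/(2*F)
C(H, u) = 1 + H + u (C(H, u) = (H + u) + 1 = 1 + H + u)
p(g) = 15/8 + g (p(g) = 2 + (g + (½)/(-4)) = 2 + (g + (½)*(-¼)) = 2 + (g - ⅛) = 2 + (-⅛ + g) = 15/8 + g)
(p(-11) + 43)*C(-1*(-2), 2) = ((15/8 - 11) + 43)*(1 - 1*(-2) + 2) = (-73/8 + 43)*(1 + 2 + 2) = (271/8)*5 = 1355/8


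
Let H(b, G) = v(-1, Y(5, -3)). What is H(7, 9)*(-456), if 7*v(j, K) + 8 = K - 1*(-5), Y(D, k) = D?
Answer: -912/7 ≈ -130.29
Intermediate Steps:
v(j, K) = -3/7 + K/7 (v(j, K) = -8/7 + (K - 1*(-5))/7 = -8/7 + (K + 5)/7 = -8/7 + (5 + K)/7 = -8/7 + (5/7 + K/7) = -3/7 + K/7)
H(b, G) = 2/7 (H(b, G) = -3/7 + (1/7)*5 = -3/7 + 5/7 = 2/7)
H(7, 9)*(-456) = (2/7)*(-456) = -912/7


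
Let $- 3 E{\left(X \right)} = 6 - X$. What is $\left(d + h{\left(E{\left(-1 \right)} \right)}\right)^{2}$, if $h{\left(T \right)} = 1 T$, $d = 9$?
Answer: $\frac{400}{9} \approx 44.444$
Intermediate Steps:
$E{\left(X \right)} = -2 + \frac{X}{3}$ ($E{\left(X \right)} = - \frac{6 - X}{3} = -2 + \frac{X}{3}$)
$h{\left(T \right)} = T$
$\left(d + h{\left(E{\left(-1 \right)} \right)}\right)^{2} = \left(9 + \left(-2 + \frac{1}{3} \left(-1\right)\right)\right)^{2} = \left(9 - \frac{7}{3}\right)^{2} = \left(\frac{20}{3}\right)^{2} = \frac{400}{9}$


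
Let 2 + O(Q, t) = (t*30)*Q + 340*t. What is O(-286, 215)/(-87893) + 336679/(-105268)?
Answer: 156901271989/9252320324 ≈ 16.958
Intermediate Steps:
O(Q, t) = -2 + 340*t + 30*Q*t (O(Q, t) = -2 + ((t*30)*Q + 340*t) = -2 + ((30*t)*Q + 340*t) = -2 + (30*Q*t + 340*t) = -2 + (340*t + 30*Q*t) = -2 + 340*t + 30*Q*t)
O(-286, 215)/(-87893) + 336679/(-105268) = (-2 + 340*215 + 30*(-286)*215)/(-87893) + 336679/(-105268) = (-2 + 73100 - 1844700)*(-1/87893) + 336679*(-1/105268) = -1771602*(-1/87893) - 336679/105268 = 1771602/87893 - 336679/105268 = 156901271989/9252320324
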